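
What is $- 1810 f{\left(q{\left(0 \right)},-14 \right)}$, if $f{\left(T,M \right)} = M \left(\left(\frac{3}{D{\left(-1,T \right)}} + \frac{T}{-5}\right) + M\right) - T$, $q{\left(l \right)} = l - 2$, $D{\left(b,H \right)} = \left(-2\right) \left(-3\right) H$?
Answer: $-354579$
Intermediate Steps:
$D{\left(b,H \right)} = 6 H$
$q{\left(l \right)} = -2 + l$
$f{\left(T,M \right)} = - T + M \left(M + \frac{1}{2 T} - \frac{T}{5}\right)$ ($f{\left(T,M \right)} = M \left(\left(\frac{3}{6 T} + \frac{T}{-5}\right) + M\right) - T = M \left(\left(3 \frac{1}{6 T} + T \left(- \frac{1}{5}\right)\right) + M\right) - T = M \left(\left(\frac{1}{2 T} - \frac{T}{5}\right) + M\right) - T = M \left(M + \frac{1}{2 T} - \frac{T}{5}\right) - T = - T + M \left(M + \frac{1}{2 T} - \frac{T}{5}\right)$)
$- 1810 f{\left(q{\left(0 \right)},-14 \right)} = - 1810 \left(\left(-14\right)^{2} - \left(-2 + 0\right) + \frac{1}{2} \left(-14\right) \frac{1}{-2 + 0} - - \frac{14 \left(-2 + 0\right)}{5}\right) = - 1810 \left(196 - -2 + \frac{1}{2} \left(-14\right) \frac{1}{-2} - \left(- \frac{14}{5}\right) \left(-2\right)\right) = - 1810 \left(196 + 2 + \frac{1}{2} \left(-14\right) \left(- \frac{1}{2}\right) - \frac{28}{5}\right) = - 1810 \left(196 + 2 + \frac{7}{2} - \frac{28}{5}\right) = \left(-1810\right) \frac{1959}{10} = -354579$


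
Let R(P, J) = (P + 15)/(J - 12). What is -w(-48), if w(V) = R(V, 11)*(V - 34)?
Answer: 2706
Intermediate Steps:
R(P, J) = (15 + P)/(-12 + J)
w(V) = (-34 + V)*(-15 - V) (w(V) = ((15 + V)/(-12 + 11))*(V - 34) = ((15 + V)/(-1))*(-34 + V) = (-(15 + V))*(-34 + V) = (-15 - V)*(-34 + V) = (-34 + V)*(-15 - V))
-w(-48) = -(-34 - 48)*(-15 - 1*(-48)) = -(-82)*(-15 + 48) = -(-82)*33 = -1*(-2706) = 2706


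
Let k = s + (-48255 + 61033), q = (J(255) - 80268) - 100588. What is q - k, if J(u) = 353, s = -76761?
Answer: -116520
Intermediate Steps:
q = -180503 (q = (353 - 80268) - 100588 = -79915 - 100588 = -180503)
k = -63983 (k = -76761 + (-48255 + 61033) = -76761 + 12778 = -63983)
q - k = -180503 - 1*(-63983) = -180503 + 63983 = -116520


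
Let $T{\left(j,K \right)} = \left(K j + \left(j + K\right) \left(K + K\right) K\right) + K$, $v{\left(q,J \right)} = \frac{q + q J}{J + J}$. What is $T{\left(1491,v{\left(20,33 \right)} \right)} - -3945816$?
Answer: $\frac{153807559112}{35937} \approx 4.2799 \cdot 10^{6}$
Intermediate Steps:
$v{\left(q,J \right)} = \frac{q + J q}{2 J}$
$T{\left(j,K \right)} = K + K j + 2 K^{2} \left(K + j\right)$ ($T{\left(j,K \right)} = \left(K j + \left(K + j\right) 2 K K\right) + K = \left(K j + 2 K \left(K + j\right) K\right) + K = \left(K j + 2 K^{2} \left(K + j\right)\right) + K = K + K j + 2 K^{2} \left(K + j\right)$)
$T{\left(1491,v{\left(20,33 \right)} \right)} - -3945816 = \frac{1}{2} \cdot 20 \cdot \frac{1}{33} \left(1 + 33\right) \left(1 + 1491 + 2 \left(\frac{1}{2} \cdot 20 \cdot \frac{1}{33} \left(1 + 33\right)\right)^{2} + 2 \cdot \frac{1}{2} \cdot 20 \cdot \frac{1}{33} \left(1 + 33\right) 1491\right) - -3945816 = \frac{1}{2} \cdot 20 \cdot \frac{1}{33} \cdot 34 \left(1 + 1491 + 2 \left(\frac{1}{2} \cdot 20 \cdot \frac{1}{33} \cdot 34\right)^{2} + 2 \cdot \frac{1}{2} \cdot 20 \cdot \frac{1}{33} \cdot 34 \cdot 1491\right) + 3945816 = \frac{340 \left(1 + 1491 + 2 \left(\frac{340}{33}\right)^{2} + 2 \cdot \frac{340}{33} \cdot 1491\right)}{33} + 3945816 = \frac{340 \left(1 + 1491 + 2 \cdot \frac{115600}{1089} + \frac{337960}{11}\right)}{33} + 3945816 = \frac{340 \left(1 + 1491 + \frac{231200}{1089} + \frac{337960}{11}\right)}{33} + 3945816 = \frac{340}{33} \cdot \frac{35314028}{1089} + 3945816 = \frac{12006769520}{35937} + 3945816 = \frac{153807559112}{35937}$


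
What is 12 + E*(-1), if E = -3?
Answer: 15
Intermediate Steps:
12 + E*(-1) = 12 - 3*(-1) = 12 + 3 = 15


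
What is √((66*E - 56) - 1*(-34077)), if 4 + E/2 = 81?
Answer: √44185 ≈ 210.20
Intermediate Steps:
E = 154 (E = -8 + 2*81 = -8 + 162 = 154)
√((66*E - 56) - 1*(-34077)) = √((66*154 - 56) - 1*(-34077)) = √((10164 - 56) + 34077) = √(10108 + 34077) = √44185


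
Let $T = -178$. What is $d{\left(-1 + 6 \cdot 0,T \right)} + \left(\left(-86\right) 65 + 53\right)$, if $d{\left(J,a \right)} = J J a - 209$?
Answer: $-5924$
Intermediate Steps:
$d{\left(J,a \right)} = -209 + a J^{2}$ ($d{\left(J,a \right)} = J^{2} a - 209 = a J^{2} - 209 = -209 + a J^{2}$)
$d{\left(-1 + 6 \cdot 0,T \right)} + \left(\left(-86\right) 65 + 53\right) = \left(-209 - 178 \left(-1 + 6 \cdot 0\right)^{2}\right) + \left(\left(-86\right) 65 + 53\right) = \left(-209 - 178 \left(-1 + 0\right)^{2}\right) + \left(-5590 + 53\right) = \left(-209 - 178 \left(-1\right)^{2}\right) - 5537 = \left(-209 - 178\right) - 5537 = -387 - 5537 = -5924$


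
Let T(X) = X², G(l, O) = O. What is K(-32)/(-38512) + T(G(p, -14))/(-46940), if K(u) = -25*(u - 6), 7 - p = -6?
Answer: -6517669/225969160 ≈ -0.028843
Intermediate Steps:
p = 13 (p = 7 - 1*(-6) = 7 + 6 = 13)
K(u) = 150 - 25*u (K(u) = -25*(-6 + u) = 150 - 25*u)
K(-32)/(-38512) + T(G(p, -14))/(-46940) = (150 - 25*(-32))/(-38512) + (-14)²/(-46940) = (150 + 800)*(-1/38512) + 196*(-1/46940) = 950*(-1/38512) - 49/11735 = -475/19256 - 49/11735 = -6517669/225969160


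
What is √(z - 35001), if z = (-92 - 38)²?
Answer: I*√18101 ≈ 134.54*I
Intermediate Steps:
z = 16900 (z = (-130)² = 16900)
√(z - 35001) = √(16900 - 35001) = √(-18101) = I*√18101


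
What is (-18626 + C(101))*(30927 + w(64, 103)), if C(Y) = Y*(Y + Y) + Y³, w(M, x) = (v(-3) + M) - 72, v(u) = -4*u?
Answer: 31923173687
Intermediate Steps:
w(M, x) = -60 + M (w(M, x) = (-4*(-3) + M) - 72 = (12 + M) - 72 = -60 + M)
C(Y) = Y³ + 2*Y² (C(Y) = Y*(2*Y) + Y³ = 2*Y² + Y³ = Y³ + 2*Y²)
(-18626 + C(101))*(30927 + w(64, 103)) = (-18626 + 101²*(2 + 101))*(30927 + (-60 + 64)) = (-18626 + 10201*103)*(30927 + 4) = (-18626 + 1050703)*30931 = 1032077*30931 = 31923173687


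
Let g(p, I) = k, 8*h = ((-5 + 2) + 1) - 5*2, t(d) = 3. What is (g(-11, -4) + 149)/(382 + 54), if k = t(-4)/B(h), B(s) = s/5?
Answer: 139/436 ≈ 0.31881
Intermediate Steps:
h = -3/2 (h = (((-5 + 2) + 1) - 5*2)/8 = ((-3 + 1) - 10)/8 = (-2 - 10)/8 = (⅛)*(-12) = -3/2 ≈ -1.5000)
B(s) = s/5 (B(s) = s*(⅕) = s/5)
k = -10 (k = 3/(((⅕)*(-3/2))) = 3/(-3/10) = 3*(-10/3) = -10)
g(p, I) = -10
(g(-11, -4) + 149)/(382 + 54) = (-10 + 149)/(382 + 54) = 139/436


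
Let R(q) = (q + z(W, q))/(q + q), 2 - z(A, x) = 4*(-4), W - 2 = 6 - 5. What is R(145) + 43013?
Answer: 12473933/290 ≈ 43014.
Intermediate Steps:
W = 3 (W = 2 + (6 - 5) = 2 + 1 = 3)
z(A, x) = 18 (z(A, x) = 2 - 4*(-4) = 2 - 1*(-16) = 2 + 16 = 18)
R(q) = (18 + q)/(2*q) (R(q) = (q + 18)/(q + q) = (18 + q)/((2*q)) = (18 + q)*(1/(2*q)) = (18 + q)/(2*q))
R(145) + 43013 = (½)*(18 + 145)/145 + 43013 = (½)*(1/145)*163 + 43013 = 163/290 + 43013 = 12473933/290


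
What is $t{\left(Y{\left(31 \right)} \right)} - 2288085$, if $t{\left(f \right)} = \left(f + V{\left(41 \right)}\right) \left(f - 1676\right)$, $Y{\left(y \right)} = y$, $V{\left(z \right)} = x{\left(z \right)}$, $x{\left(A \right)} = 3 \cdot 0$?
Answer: $-2339080$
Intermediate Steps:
$x{\left(A \right)} = 0$
$V{\left(z \right)} = 0$
$t{\left(f \right)} = f \left(-1676 + f\right)$ ($t{\left(f \right)} = \left(f + 0\right) \left(f - 1676\right) = f \left(-1676 + f\right)$)
$t{\left(Y{\left(31 \right)} \right)} - 2288085 = 31 \left(-1676 + 31\right) - 2288085 = 31 \left(-1645\right) - 2288085 = -50995 - 2288085 = -2339080$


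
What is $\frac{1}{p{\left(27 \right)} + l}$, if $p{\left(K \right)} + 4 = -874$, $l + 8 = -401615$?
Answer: $- \frac{1}{402501} \approx -2.4845 \cdot 10^{-6}$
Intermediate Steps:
$l = -401623$ ($l = -8 - 401615 = -401623$)
$p{\left(K \right)} = -878$ ($p{\left(K \right)} = -4 - 874 = -878$)
$\frac{1}{p{\left(27 \right)} + l} = \frac{1}{-878 - 401623} = \frac{1}{-402501} = - \frac{1}{402501}$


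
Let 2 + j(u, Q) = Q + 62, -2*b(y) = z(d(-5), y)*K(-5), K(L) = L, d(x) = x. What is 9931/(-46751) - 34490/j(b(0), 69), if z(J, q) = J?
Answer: -1613723089/6030879 ≈ -267.58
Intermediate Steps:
b(y) = -25/2 (b(y) = -(-5)*(-5)/2 = -½*25 = -25/2)
j(u, Q) = 60 + Q (j(u, Q) = -2 + (Q + 62) = -2 + (62 + Q) = 60 + Q)
9931/(-46751) - 34490/j(b(0), 69) = 9931/(-46751) - 34490/(60 + 69) = 9931*(-1/46751) - 34490/129 = -9931/46751 - 34490*1/129 = -9931/46751 - 34490/129 = -1613723089/6030879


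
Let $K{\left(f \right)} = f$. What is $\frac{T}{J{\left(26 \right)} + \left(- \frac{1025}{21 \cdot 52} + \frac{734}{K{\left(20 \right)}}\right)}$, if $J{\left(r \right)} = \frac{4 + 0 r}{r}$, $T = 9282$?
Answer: $\frac{50679720}{196097} \approx 258.44$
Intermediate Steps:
$J{\left(r \right)} = \frac{4}{r}$ ($J{\left(r \right)} = \frac{4 + 0}{r} = \frac{4}{r}$)
$\frac{T}{J{\left(26 \right)} + \left(- \frac{1025}{21 \cdot 52} + \frac{734}{K{\left(20 \right)}}\right)} = \frac{9282}{\frac{4}{26} + \left(- \frac{1025}{21 \cdot 52} + \frac{734}{20}\right)} = \frac{9282}{4 \cdot \frac{1}{26} + \left(- \frac{1025}{1092} + 734 \cdot \frac{1}{20}\right)} = \frac{9282}{\frac{2}{13} + \left(\left(-1025\right) \frac{1}{1092} + \frac{367}{10}\right)} = \frac{9282}{\frac{2}{13} + \left(- \frac{1025}{1092} + \frac{367}{10}\right)} = \frac{9282}{\frac{2}{13} + \frac{195257}{5460}} = \frac{9282}{\frac{196097}{5460}} = 9282 \cdot \frac{5460}{196097} = \frac{50679720}{196097}$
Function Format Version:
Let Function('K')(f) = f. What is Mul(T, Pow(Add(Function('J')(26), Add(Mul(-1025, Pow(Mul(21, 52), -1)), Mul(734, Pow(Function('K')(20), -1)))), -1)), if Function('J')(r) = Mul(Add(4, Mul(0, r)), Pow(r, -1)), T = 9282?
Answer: Rational(50679720, 196097) ≈ 258.44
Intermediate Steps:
Function('J')(r) = Mul(4, Pow(r, -1)) (Function('J')(r) = Mul(Add(4, 0), Pow(r, -1)) = Mul(4, Pow(r, -1)))
Mul(T, Pow(Add(Function('J')(26), Add(Mul(-1025, Pow(Mul(21, 52), -1)), Mul(734, Pow(Function('K')(20), -1)))), -1)) = Mul(9282, Pow(Add(Mul(4, Pow(26, -1)), Add(Mul(-1025, Pow(Mul(21, 52), -1)), Mul(734, Pow(20, -1)))), -1)) = Mul(9282, Pow(Add(Mul(4, Rational(1, 26)), Add(Mul(-1025, Pow(1092, -1)), Mul(734, Rational(1, 20)))), -1)) = Mul(9282, Pow(Add(Rational(2, 13), Add(Mul(-1025, Rational(1, 1092)), Rational(367, 10))), -1)) = Mul(9282, Pow(Add(Rational(2, 13), Add(Rational(-1025, 1092), Rational(367, 10))), -1)) = Mul(9282, Pow(Add(Rational(2, 13), Rational(195257, 5460)), -1)) = Mul(9282, Pow(Rational(196097, 5460), -1)) = Mul(9282, Rational(5460, 196097)) = Rational(50679720, 196097)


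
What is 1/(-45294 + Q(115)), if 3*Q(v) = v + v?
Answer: -3/135652 ≈ -2.2115e-5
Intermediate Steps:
Q(v) = 2*v/3 (Q(v) = (v + v)/3 = (2*v)/3 = 2*v/3)
1/(-45294 + Q(115)) = 1/(-45294 + (⅔)*115) = 1/(-45294 + 230/3) = 1/(-135652/3) = -3/135652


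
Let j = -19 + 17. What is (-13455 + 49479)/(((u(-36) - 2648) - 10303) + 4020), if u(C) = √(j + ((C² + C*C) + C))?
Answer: -321730344/79760207 - 36024*√2554/79760207 ≈ -4.0565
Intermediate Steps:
j = -2
u(C) = √(-2 + C + 2*C²) (u(C) = √(-2 + ((C² + C*C) + C)) = √(-2 + ((C² + C²) + C)) = √(-2 + (2*C² + C)) = √(-2 + (C + 2*C²)) = √(-2 + C + 2*C²))
(-13455 + 49479)/(((u(-36) - 2648) - 10303) + 4020) = (-13455 + 49479)/(((√(-2 - 36 + 2*(-36)²) - 2648) - 10303) + 4020) = 36024/(((√(-2 - 36 + 2*1296) - 2648) - 10303) + 4020) = 36024/(((√(-2 - 36 + 2592) - 2648) - 10303) + 4020) = 36024/(((√2554 - 2648) - 10303) + 4020) = 36024/(((-2648 + √2554) - 10303) + 4020) = 36024/((-12951 + √2554) + 4020) = 36024/(-8931 + √2554)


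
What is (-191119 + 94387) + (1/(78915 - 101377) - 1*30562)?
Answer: -2859277829/22462 ≈ -1.2729e+5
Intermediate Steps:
(-191119 + 94387) + (1/(78915 - 101377) - 1*30562) = -96732 + (1/(-22462) - 30562) = -96732 + (-1/22462 - 30562) = -96732 - 686483645/22462 = -2859277829/22462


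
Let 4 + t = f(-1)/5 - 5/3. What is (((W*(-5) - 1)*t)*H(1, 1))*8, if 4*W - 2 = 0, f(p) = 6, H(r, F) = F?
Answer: 1876/15 ≈ 125.07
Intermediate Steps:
t = -67/15 (t = -4 + (6/5 - 5/3) = -4 - 7/15 = -67/15 ≈ -4.4667)
W = ½ (W = ½ + (¼)*0 = ½ + 0 = ½ ≈ 0.50000)
(((W*(-5) - 1)*t)*H(1, 1))*8 = ((((½)*(-5) - 1)*(-67/15))*1)*8 = (((-5/2 - 1)*(-67/15))*1)*8 = (-7/2*(-67/15)*1)*8 = ((469/30)*1)*8 = (469/30)*8 = 1876/15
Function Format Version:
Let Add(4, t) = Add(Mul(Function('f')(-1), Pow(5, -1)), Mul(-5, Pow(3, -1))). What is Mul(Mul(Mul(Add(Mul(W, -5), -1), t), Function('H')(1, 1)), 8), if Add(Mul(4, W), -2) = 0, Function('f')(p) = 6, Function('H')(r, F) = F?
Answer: Rational(1876, 15) ≈ 125.07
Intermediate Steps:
t = Rational(-67, 15) (t = Add(-4, Add(Mul(6, Pow(5, -1)), Mul(-5, Pow(3, -1)))) = Add(-4, Add(Mul(6, Rational(1, 5)), Mul(-5, Rational(1, 3)))) = Add(-4, Add(Rational(6, 5), Rational(-5, 3))) = Add(-4, Rational(-7, 15)) = Rational(-67, 15) ≈ -4.4667)
W = Rational(1, 2) (W = Add(Rational(1, 2), Mul(Rational(1, 4), 0)) = Add(Rational(1, 2), 0) = Rational(1, 2) ≈ 0.50000)
Mul(Mul(Mul(Add(Mul(W, -5), -1), t), Function('H')(1, 1)), 8) = Mul(Mul(Mul(Add(Mul(Rational(1, 2), -5), -1), Rational(-67, 15)), 1), 8) = Mul(Mul(Mul(Add(Rational(-5, 2), -1), Rational(-67, 15)), 1), 8) = Mul(Mul(Mul(Rational(-7, 2), Rational(-67, 15)), 1), 8) = Mul(Mul(Rational(469, 30), 1), 8) = Mul(Rational(469, 30), 8) = Rational(1876, 15)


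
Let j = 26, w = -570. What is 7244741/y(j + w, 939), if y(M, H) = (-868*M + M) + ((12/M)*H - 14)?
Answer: 985284776/64139407 ≈ 15.362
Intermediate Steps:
y(M, H) = -14 - 867*M + 12*H/M (y(M, H) = -867*M + (12*H/M - 14) = -867*M + (-14 + 12*H/M) = -14 - 867*M + 12*H/M)
7244741/y(j + w, 939) = 7244741/(-14 - 867*(26 - 570) + 12*939/(26 - 570)) = 7244741/(-14 - 867*(-544) + 12*939/(-544)) = 7244741/(-14 + 471648 + 12*939*(-1/544)) = 7244741/(-14 + 471648 - 2817/136) = 7244741/(64139407/136) = 7244741*(136/64139407) = 985284776/64139407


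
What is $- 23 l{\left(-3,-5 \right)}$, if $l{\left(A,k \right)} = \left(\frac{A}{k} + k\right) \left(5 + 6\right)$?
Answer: $\frac{5566}{5} \approx 1113.2$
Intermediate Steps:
$l{\left(A,k \right)} = 11 k + \frac{11 A}{k}$ ($l{\left(A,k \right)} = \left(k + \frac{A}{k}\right) 11 = 11 k + \frac{11 A}{k}$)
$- 23 l{\left(-3,-5 \right)} = - 23 \left(11 \left(-5\right) + 11 \left(-3\right) \frac{1}{-5}\right) = - 23 \left(-55 + 11 \left(-3\right) \left(- \frac{1}{5}\right)\right) = - 23 \left(-55 + \frac{33}{5}\right) = \left(-23\right) \left(- \frac{242}{5}\right) = \frac{5566}{5}$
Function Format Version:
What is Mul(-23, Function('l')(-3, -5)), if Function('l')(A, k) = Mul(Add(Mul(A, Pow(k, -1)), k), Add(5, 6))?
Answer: Rational(5566, 5) ≈ 1113.2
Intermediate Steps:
Function('l')(A, k) = Add(Mul(11, k), Mul(11, A, Pow(k, -1))) (Function('l')(A, k) = Mul(Add(k, Mul(A, Pow(k, -1))), 11) = Add(Mul(11, k), Mul(11, A, Pow(k, -1))))
Mul(-23, Function('l')(-3, -5)) = Mul(-23, Add(Mul(11, -5), Mul(11, -3, Pow(-5, -1)))) = Mul(-23, Add(-55, Mul(11, -3, Rational(-1, 5)))) = Mul(-23, Add(-55, Rational(33, 5))) = Mul(-23, Rational(-242, 5)) = Rational(5566, 5)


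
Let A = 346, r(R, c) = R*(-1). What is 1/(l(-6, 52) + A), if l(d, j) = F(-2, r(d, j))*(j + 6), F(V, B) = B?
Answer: 1/694 ≈ 0.0014409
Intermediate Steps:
r(R, c) = -R
l(d, j) = -d*(6 + j) (l(d, j) = (-d)*(j + 6) = (-d)*(6 + j) = -d*(6 + j))
1/(l(-6, 52) + A) = 1/(-1*(-6)*(6 + 52) + 346) = 1/(-1*(-6)*58 + 346) = 1/(348 + 346) = 1/694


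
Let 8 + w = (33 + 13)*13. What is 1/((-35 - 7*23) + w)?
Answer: 1/394 ≈ 0.0025381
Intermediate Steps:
w = 590 (w = -8 + (33 + 13)*13 = -8 + 46*13 = -8 + 598 = 590)
1/((-35 - 7*23) + w) = 1/((-35 - 7*23) + 590) = 1/((-35 - 161) + 590) = 1/(-196 + 590) = 1/394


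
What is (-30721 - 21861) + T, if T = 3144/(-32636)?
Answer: -429017324/8159 ≈ -52582.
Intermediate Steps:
T = -786/8159 (T = 3144*(-1/32636) = -786/8159 ≈ -0.096335)
(-30721 - 21861) + T = (-30721 - 21861) - 786/8159 = -52582 - 786/8159 = -429017324/8159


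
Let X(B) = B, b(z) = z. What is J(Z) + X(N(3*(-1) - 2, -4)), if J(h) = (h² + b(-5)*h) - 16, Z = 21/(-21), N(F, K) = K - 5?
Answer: -19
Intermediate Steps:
N(F, K) = -5 + K
Z = -1 (Z = 21*(-1/21) = -1)
J(h) = -16 + h² - 5*h (J(h) = (h² - 5*h) - 16 = -16 + h² - 5*h)
J(Z) + X(N(3*(-1) - 2, -4)) = (-16 + (-1)² - 5*(-1)) + (-5 - 4) = (-16 + 1 + 5) - 9 = -10 - 9 = -19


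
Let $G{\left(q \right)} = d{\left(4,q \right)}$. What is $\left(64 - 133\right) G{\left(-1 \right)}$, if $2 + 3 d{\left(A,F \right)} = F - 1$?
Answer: $92$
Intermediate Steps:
$d{\left(A,F \right)} = -1 + \frac{F}{3}$ ($d{\left(A,F \right)} = - \frac{2}{3} + \frac{F - 1}{3} = - \frac{2}{3} + \frac{-1 + F}{3} = - \frac{2}{3} + \left(- \frac{1}{3} + \frac{F}{3}\right) = -1 + \frac{F}{3}$)
$G{\left(q \right)} = -1 + \frac{q}{3}$
$\left(64 - 133\right) G{\left(-1 \right)} = \left(64 - 133\right) \left(-1 + \frac{1}{3} \left(-1\right)\right) = - 69 \left(-1 - \frac{1}{3}\right) = \left(-69\right) \left(- \frac{4}{3}\right) = 92$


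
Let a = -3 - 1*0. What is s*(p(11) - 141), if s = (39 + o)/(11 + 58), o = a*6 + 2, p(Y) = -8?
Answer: -149/3 ≈ -49.667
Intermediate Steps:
a = -3 (a = -3 + 0 = -3)
o = -16 (o = -3*6 + 2 = -18 + 2 = -16)
s = ⅓ (s = (39 - 16)/(11 + 58) = 23/69 = 23*(1/69) = ⅓ ≈ 0.33333)
s*(p(11) - 141) = (-8 - 141)/3 = (⅓)*(-149) = -149/3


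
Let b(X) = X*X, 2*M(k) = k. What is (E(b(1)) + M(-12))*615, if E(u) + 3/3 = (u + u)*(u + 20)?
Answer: 21525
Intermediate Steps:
M(k) = k/2
b(X) = X²
E(u) = -1 + 2*u*(20 + u) (E(u) = -1 + (u + u)*(u + 20) = -1 + (2*u)*(20 + u) = -1 + 2*u*(20 + u))
(E(b(1)) + M(-12))*615 = ((-1 + 2*(1²)² + 40*1²) + (½)*(-12))*615 = ((-1 + 2*1² + 40*1) - 6)*615 = ((-1 + 2*1 + 40) - 6)*615 = ((-1 + 2 + 40) - 6)*615 = (41 - 6)*615 = 35*615 = 21525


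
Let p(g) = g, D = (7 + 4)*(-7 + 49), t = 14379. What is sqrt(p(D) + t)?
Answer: 3*sqrt(1649) ≈ 121.82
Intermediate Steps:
D = 462 (D = 11*42 = 462)
sqrt(p(D) + t) = sqrt(462 + 14379) = sqrt(14841) = 3*sqrt(1649)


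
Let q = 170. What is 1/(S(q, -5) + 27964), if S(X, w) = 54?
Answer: 1/28018 ≈ 3.5691e-5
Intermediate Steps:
1/(S(q, -5) + 27964) = 1/(54 + 27964) = 1/28018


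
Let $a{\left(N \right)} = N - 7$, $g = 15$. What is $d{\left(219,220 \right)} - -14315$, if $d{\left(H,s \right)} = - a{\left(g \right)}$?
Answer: $14307$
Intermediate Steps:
$a{\left(N \right)} = -7 + N$
$d{\left(H,s \right)} = -8$ ($d{\left(H,s \right)} = - (-7 + 15) = \left(-1\right) 8 = -8$)
$d{\left(219,220 \right)} - -14315 = -8 - -14315 = -8 + 14315 = 14307$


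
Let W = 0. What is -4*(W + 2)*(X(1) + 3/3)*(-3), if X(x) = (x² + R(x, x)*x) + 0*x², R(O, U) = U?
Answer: 72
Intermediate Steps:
X(x) = 2*x² (X(x) = (x² + x*x) + 0*x² = (x² + x²) + 0 = 2*x² + 0 = 2*x²)
-4*(W + 2)*(X(1) + 3/3)*(-3) = -4*(0 + 2)*(2*1² + 3/3)*(-3) = -8*(2*1 + 3*(⅓))*(-3) = -8*(2 + 1)*(-3) = -8*3*(-3) = -4*6*(-3) = -24*(-3) = 72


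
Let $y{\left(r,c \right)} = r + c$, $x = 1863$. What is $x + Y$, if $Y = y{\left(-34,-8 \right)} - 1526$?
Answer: $295$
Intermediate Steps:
$y{\left(r,c \right)} = c + r$
$Y = -1568$ ($Y = \left(-8 - 34\right) - 1526 = -42 - 1526 = -1568$)
$x + Y = 1863 - 1568 = 295$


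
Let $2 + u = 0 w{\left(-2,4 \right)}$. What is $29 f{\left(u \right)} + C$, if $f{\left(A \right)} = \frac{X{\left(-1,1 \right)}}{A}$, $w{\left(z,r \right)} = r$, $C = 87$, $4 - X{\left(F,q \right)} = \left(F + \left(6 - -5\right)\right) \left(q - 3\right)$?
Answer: $-261$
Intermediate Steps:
$X{\left(F,q \right)} = 4 - \left(-3 + q\right) \left(11 + F\right)$ ($X{\left(F,q \right)} = 4 - \left(F + \left(6 - -5\right)\right) \left(q - 3\right) = 4 - \left(F + \left(6 + 5\right)\right) \left(-3 + q\right) = 4 - \left(F + 11\right) \left(-3 + q\right) = 4 - \left(11 + F\right) \left(-3 + q\right) = 4 - \left(-3 + q\right) \left(11 + F\right)$)
$u = -2$ ($u = -2 + 0 \cdot 4 = -2 + 0 = -2$)
$f{\left(A \right)} = \frac{24}{A}$ ($f{\left(A \right)} = \frac{37 - 11 + 3 \left(-1\right) - \left(-1\right) 1}{A} = \frac{37 - 11 - 3 + 1}{A} = \frac{24}{A}$)
$29 f{\left(u \right)} + C = 29 \frac{24}{-2} + 87 = 29 \cdot 24 \left(- \frac{1}{2}\right) + 87 = 29 \left(-12\right) + 87 = -348 + 87 = -261$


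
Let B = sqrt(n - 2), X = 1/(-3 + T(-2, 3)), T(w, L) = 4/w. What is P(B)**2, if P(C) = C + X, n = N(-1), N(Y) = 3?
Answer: 16/25 ≈ 0.64000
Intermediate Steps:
X = -1/5 (X = 1/(-3 + 4/(-2)) = 1/(-3 + 4*(-1/2)) = 1/(-3 - 2) = 1/(-5) = -1/5 ≈ -0.20000)
n = 3
B = 1 (B = sqrt(3 - 2) = sqrt(1) = 1)
P(C) = -1/5 + C (P(C) = C - 1/5 = -1/5 + C)
P(B)**2 = (-1/5 + 1)**2 = (4/5)**2 = 16/25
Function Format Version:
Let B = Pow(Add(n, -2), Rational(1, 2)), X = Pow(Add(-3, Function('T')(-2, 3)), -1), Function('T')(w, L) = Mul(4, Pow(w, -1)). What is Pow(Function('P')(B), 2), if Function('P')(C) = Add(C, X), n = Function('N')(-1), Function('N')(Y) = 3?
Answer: Rational(16, 25) ≈ 0.64000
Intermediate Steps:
X = Rational(-1, 5) (X = Pow(Add(-3, Mul(4, Pow(-2, -1))), -1) = Pow(Add(-3, Mul(4, Rational(-1, 2))), -1) = Pow(Add(-3, -2), -1) = Pow(-5, -1) = Rational(-1, 5) ≈ -0.20000)
n = 3
B = 1 (B = Pow(Add(3, -2), Rational(1, 2)) = Pow(1, Rational(1, 2)) = 1)
Function('P')(C) = Add(Rational(-1, 5), C) (Function('P')(C) = Add(C, Rational(-1, 5)) = Add(Rational(-1, 5), C))
Pow(Function('P')(B), 2) = Pow(Add(Rational(-1, 5), 1), 2) = Pow(Rational(4, 5), 2) = Rational(16, 25)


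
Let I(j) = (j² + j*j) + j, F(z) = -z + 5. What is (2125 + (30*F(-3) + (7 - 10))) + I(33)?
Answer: 4573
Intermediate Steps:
F(z) = 5 - z
I(j) = j + 2*j² (I(j) = (j² + j²) + j = 2*j² + j = j + 2*j²)
(2125 + (30*F(-3) + (7 - 10))) + I(33) = (2125 + (30*(5 - 1*(-3)) + (7 - 10))) + 33*(1 + 2*33) = (2125 + (30*(5 + 3) - 3)) + 33*(1 + 66) = (2125 + (30*8 - 3)) + 33*67 = (2125 + (240 - 3)) + 2211 = (2125 + 237) + 2211 = 2362 + 2211 = 4573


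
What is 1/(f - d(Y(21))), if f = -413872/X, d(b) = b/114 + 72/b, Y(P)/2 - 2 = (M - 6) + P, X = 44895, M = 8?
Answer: -4265025/47330101 ≈ -0.090112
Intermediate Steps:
Y(P) = 8 + 2*P (Y(P) = 4 + 2*((8 - 6) + P) = 4 + 2*(2 + P) = 4 + (4 + 2*P) = 8 + 2*P)
d(b) = 72/b + b/114 (d(b) = b*(1/114) + 72/b = b/114 + 72/b = 72/b + b/114)
f = -413872/44895 ≈ -9.2187
1/(f - d(Y(21))) = 1/(-413872/44895 - (72/(8 + 2*21) + (8 + 2*21)/114)) = 1/(-413872/44895 - (72/(8 + 42) + (8 + 42)/114)) = 1/(-413872/44895 - (72/50 + (1/114)*50)) = 1/(-413872/44895 - (72*(1/50) + 25/57)) = 1/(-413872/44895 - (36/25 + 25/57)) = 1/(-413872/44895 - 1*2677/1425) = 1/(-413872/44895 - 2677/1425) = 1/(-47330101/4265025) = -4265025/47330101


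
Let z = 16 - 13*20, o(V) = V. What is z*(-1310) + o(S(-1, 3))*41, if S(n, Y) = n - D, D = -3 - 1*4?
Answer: 319886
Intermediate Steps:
D = -7 (D = -3 - 4 = -7)
S(n, Y) = 7 + n (S(n, Y) = n - 1*(-7) = n + 7 = 7 + n)
z = -244 (z = 16 - 260 = -244)
z*(-1310) + o(S(-1, 3))*41 = -244*(-1310) + (7 - 1)*41 = 319640 + 6*41 = 319640 + 246 = 319886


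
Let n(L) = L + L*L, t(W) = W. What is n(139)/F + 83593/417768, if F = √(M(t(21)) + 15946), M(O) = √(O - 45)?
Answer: 83593/417768 + 9730*√2/√(7973 + I*√6) ≈ 154.31 - 0.023672*I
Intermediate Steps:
n(L) = L + L²
M(O) = √(-45 + O)
F = √(15946 + 2*I*√6) (F = √(√(-45 + 21) + 15946) = √(√(-24) + 15946) = √(2*I*√6 + 15946) = √(15946 + 2*I*√6) ≈ 126.28 + 0.0194*I)
n(139)/F + 83593/417768 = (139*(1 + 139))/(√(15946 + 2*I*√6)) + 83593/417768 = (139*140)/√(15946 + 2*I*√6) + 83593*(1/417768) = 19460/√(15946 + 2*I*√6) + 83593/417768 = 83593/417768 + 19460/√(15946 + 2*I*√6)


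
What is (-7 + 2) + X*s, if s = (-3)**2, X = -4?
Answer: -41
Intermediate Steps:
s = 9
(-7 + 2) + X*s = (-7 + 2) - 4*9 = -5 - 36 = -41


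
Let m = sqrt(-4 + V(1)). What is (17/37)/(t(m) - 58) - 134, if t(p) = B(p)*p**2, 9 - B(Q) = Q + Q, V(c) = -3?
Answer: -79394511/592481 - 238*I*sqrt(7)/592481 ≈ -134.0 - 0.0010628*I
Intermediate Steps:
B(Q) = 9 - 2*Q (B(Q) = 9 - (Q + Q) = 9 - 2*Q)
m = I*sqrt(7) (m = sqrt(-4 - 3) = sqrt(-7) = I*sqrt(7) ≈ 2.6458*I)
t(p) = p**2*(9 - 2*p) (t(p) = (9 - 2*p)*p**2 = p**2*(9 - 2*p))
(17/37)/(t(m) - 58) - 134 = (17/37)/((I*sqrt(7))**2*(9 - 2*I*sqrt(7)) - 58) - 134 = (17*(1/37))/(-7*(9 - 2*I*sqrt(7)) - 58) - 134 = (17/37)/((-63 + 14*I*sqrt(7)) - 58) - 134 = (17/37)/(-121 + 14*I*sqrt(7)) - 134 = 17/(37*(-121 + 14*I*sqrt(7))) - 134 = -134 + 17/(37*(-121 + 14*I*sqrt(7)))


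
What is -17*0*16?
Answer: 0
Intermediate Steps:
-17*0*16 = 0*16 = 0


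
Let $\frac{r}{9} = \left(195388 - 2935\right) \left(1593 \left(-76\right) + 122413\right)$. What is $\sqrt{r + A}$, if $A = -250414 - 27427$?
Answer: $14 \sqrt{11884519} \approx 48264.0$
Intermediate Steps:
$A = -277841$
$r = 2329643565$ ($r = 9 \left(195388 - 2935\right) \left(1593 \left(-76\right) + 122413\right) = 9 \cdot 192453 \left(-121068 + 122413\right) = 9 \cdot 192453 \cdot 1345 = 9 \cdot 258849285 = 2329643565$)
$\sqrt{r + A} = \sqrt{2329643565 - 277841} = \sqrt{2329365724} = 14 \sqrt{11884519}$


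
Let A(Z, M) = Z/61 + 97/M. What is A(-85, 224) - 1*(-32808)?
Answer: 448275389/13664 ≈ 32807.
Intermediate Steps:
A(Z, M) = 97/M + Z/61 (A(Z, M) = Z*(1/61) + 97/M = Z/61 + 97/M = 97/M + Z/61)
A(-85, 224) - 1*(-32808) = (97/224 + (1/61)*(-85)) - 1*(-32808) = (97*(1/224) - 85/61) + 32808 = (97/224 - 85/61) + 32808 = -13123/13664 + 32808 = 448275389/13664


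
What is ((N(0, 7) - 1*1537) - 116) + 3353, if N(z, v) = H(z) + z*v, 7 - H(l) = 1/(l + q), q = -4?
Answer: 6829/4 ≈ 1707.3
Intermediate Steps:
H(l) = 7 - 1/(-4 + l) (H(l) = 7 - 1/(l - 4) = 7 - 1/(-4 + l))
N(z, v) = v*z + (-29 + 7*z)/(-4 + z) (N(z, v) = (-29 + 7*z)/(-4 + z) + z*v = (-29 + 7*z)/(-4 + z) + v*z = v*z + (-29 + 7*z)/(-4 + z))
((N(0, 7) - 1*1537) - 116) + 3353 = (((-29 + 7*0 + 7*0*(-4 + 0))/(-4 + 0) - 1*1537) - 116) + 3353 = (((-29 + 0 + 7*0*(-4))/(-4) - 1537) - 116) + 3353 = ((-(-29 + 0 + 0)/4 - 1537) - 116) + 3353 = ((-¼*(-29) - 1537) - 116) + 3353 = ((29/4 - 1537) - 116) + 3353 = (-6119/4 - 116) + 3353 = -6583/4 + 3353 = 6829/4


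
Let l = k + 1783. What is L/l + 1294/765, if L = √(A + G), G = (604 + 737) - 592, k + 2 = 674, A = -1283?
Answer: 1294/765 + I*√534/2455 ≈ 1.6915 + 0.0094128*I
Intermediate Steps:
k = 672 (k = -2 + 674 = 672)
G = 749 (G = 1341 - 592 = 749)
l = 2455 (l = 672 + 1783 = 2455)
L = I*√534 (L = √(-1283 + 749) = √(-534) = I*√534 ≈ 23.108*I)
L/l + 1294/765 = (I*√534)/2455 + 1294/765 = (I*√534)*(1/2455) + 1294*(1/765) = I*√534/2455 + 1294/765 = 1294/765 + I*√534/2455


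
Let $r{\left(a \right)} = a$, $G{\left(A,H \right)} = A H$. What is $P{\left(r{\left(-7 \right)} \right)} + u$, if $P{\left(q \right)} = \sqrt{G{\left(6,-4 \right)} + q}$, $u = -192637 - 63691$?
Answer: $-256328 + i \sqrt{31} \approx -2.5633 \cdot 10^{5} + 5.5678 i$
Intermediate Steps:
$u = -256328$ ($u = -192637 - 63691 = -256328$)
$P{\left(q \right)} = \sqrt{-24 + q}$ ($P{\left(q \right)} = \sqrt{6 \left(-4\right) + q} = \sqrt{-24 + q}$)
$P{\left(r{\left(-7 \right)} \right)} + u = \sqrt{-24 - 7} - 256328 = \sqrt{-31} - 256328 = i \sqrt{31} - 256328 = -256328 + i \sqrt{31}$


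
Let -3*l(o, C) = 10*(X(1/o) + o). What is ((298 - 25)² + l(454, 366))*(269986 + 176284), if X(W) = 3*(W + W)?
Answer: 22190168376530/681 ≈ 3.2585e+10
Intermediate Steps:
X(W) = 6*W (X(W) = 3*(2*W) = 6*W)
l(o, C) = -20/o - 10*o/3 (l(o, C) = -10*(6/o + o)/3 = -10*(o + 6/o)/3 = -(10*o + 60/o)/3 = -20/o - 10*o/3)
((298 - 25)² + l(454, 366))*(269986 + 176284) = ((298 - 25)² + (-20/454 - 10/3*454))*(269986 + 176284) = (273² + (-20*1/454 - 4540/3))*446270 = (74529 + (-10/227 - 4540/3))*446270 = (74529 - 1030610/681)*446270 = (49723639/681)*446270 = 22190168376530/681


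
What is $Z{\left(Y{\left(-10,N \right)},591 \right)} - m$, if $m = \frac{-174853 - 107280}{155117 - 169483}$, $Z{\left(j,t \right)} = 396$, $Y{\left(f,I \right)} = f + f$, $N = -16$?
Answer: $\frac{5406803}{14366} \approx 376.36$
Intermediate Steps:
$Y{\left(f,I \right)} = 2 f$
$m = \frac{282133}{14366}$ ($m = - \frac{282133}{-14366} = \left(-282133\right) \left(- \frac{1}{14366}\right) = \frac{282133}{14366} \approx 19.639$)
$Z{\left(Y{\left(-10,N \right)},591 \right)} - m = 396 - \frac{282133}{14366} = \frac{5406803}{14366}$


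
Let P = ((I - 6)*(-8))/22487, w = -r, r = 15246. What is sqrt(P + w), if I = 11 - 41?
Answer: 3*I*sqrt(856596076702)/22487 ≈ 123.47*I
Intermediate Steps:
I = -30
w = -15246 (w = -1*15246 = -15246)
P = 288/22487 (P = ((-30 - 6)*(-8))/22487 = -36*(-8)*(1/22487) = 288*(1/22487) = 288/22487 ≈ 0.012807)
sqrt(P + w) = sqrt(288/22487 - 15246) = sqrt(-342836514/22487) = 3*I*sqrt(856596076702)/22487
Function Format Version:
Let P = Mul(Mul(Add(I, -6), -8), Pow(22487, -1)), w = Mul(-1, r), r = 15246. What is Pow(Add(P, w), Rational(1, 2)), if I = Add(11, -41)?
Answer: Mul(Rational(3, 22487), I, Pow(856596076702, Rational(1, 2))) ≈ Mul(123.47, I)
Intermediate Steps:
I = -30
w = -15246 (w = Mul(-1, 15246) = -15246)
P = Rational(288, 22487) (P = Mul(Mul(Add(-30, -6), -8), Pow(22487, -1)) = Mul(Mul(-36, -8), Rational(1, 22487)) = Mul(288, Rational(1, 22487)) = Rational(288, 22487) ≈ 0.012807)
Pow(Add(P, w), Rational(1, 2)) = Pow(Add(Rational(288, 22487), -15246), Rational(1, 2)) = Pow(Rational(-342836514, 22487), Rational(1, 2)) = Mul(Rational(3, 22487), I, Pow(856596076702, Rational(1, 2)))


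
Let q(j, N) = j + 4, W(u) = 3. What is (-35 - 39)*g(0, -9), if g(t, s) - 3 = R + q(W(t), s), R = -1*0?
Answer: -740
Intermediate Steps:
q(j, N) = 4 + j
R = 0
g(t, s) = 10 (g(t, s) = 3 + (0 + (4 + 3)) = 3 + (0 + 7) = 3 + 7 = 10)
(-35 - 39)*g(0, -9) = (-35 - 39)*10 = -74*10 = -740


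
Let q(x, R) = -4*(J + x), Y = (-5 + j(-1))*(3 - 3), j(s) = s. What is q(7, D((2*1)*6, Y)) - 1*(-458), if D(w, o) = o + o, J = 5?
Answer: 410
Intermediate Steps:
Y = 0 (Y = (-5 - 1)*(3 - 3) = -6*0 = 0)
D(w, o) = 2*o
q(x, R) = -20 - 4*x (q(x, R) = -4*(5 + x) = -20 - 4*x)
q(7, D((2*1)*6, Y)) - 1*(-458) = (-20 - 4*7) - 1*(-458) = (-20 - 28) + 458 = -48 + 458 = 410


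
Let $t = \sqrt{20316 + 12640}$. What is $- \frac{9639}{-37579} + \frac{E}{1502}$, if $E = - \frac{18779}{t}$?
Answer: $\frac{9639}{37579} - \frac{18779 \sqrt{8239}}{24749956} \approx 0.18763$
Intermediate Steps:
$t = 2 \sqrt{8239}$ ($t = \sqrt{32956} = 2 \sqrt{8239} \approx 181.54$)
$E = - \frac{18779 \sqrt{8239}}{16478}$ ($E = - \frac{18779}{2 \sqrt{8239}} = - 18779 \frac{\sqrt{8239}}{16478} = - \frac{18779 \sqrt{8239}}{16478} \approx -103.44$)
$- \frac{9639}{-37579} + \frac{E}{1502} = - \frac{9639}{-37579} + \frac{\left(- \frac{18779}{16478}\right) \sqrt{8239}}{1502} = \left(-9639\right) \left(- \frac{1}{37579}\right) + - \frac{18779 \sqrt{8239}}{16478} \cdot \frac{1}{1502} = \frac{9639}{37579} - \frac{18779 \sqrt{8239}}{24749956}$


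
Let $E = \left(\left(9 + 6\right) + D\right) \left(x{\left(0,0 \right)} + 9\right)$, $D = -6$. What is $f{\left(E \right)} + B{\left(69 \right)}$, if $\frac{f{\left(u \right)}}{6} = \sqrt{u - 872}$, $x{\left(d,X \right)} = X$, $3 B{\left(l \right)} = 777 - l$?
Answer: $236 + 6 i \sqrt{791} \approx 236.0 + 168.75 i$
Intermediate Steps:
$B{\left(l \right)} = 259 - \frac{l}{3}$ ($B{\left(l \right)} = \frac{777 - l}{3} = 259 - \frac{l}{3}$)
$E = 81$ ($E = \left(\left(9 + 6\right) - 6\right) \left(0 + 9\right) = \left(15 - 6\right) 9 = 9 \cdot 9 = 81$)
$f{\left(u \right)} = 6 \sqrt{-872 + u}$ ($f{\left(u \right)} = 6 \sqrt{u - 872} = 6 \sqrt{-872 + u}$)
$f{\left(E \right)} + B{\left(69 \right)} = 6 \sqrt{-872 + 81} + \left(259 - 23\right) = 6 \sqrt{-791} + \left(259 - 23\right) = 6 i \sqrt{791} + 236 = 236 + 6 i \sqrt{791}$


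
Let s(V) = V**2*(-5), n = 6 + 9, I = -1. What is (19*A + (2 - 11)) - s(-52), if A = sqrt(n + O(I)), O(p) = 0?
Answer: 13511 + 19*sqrt(15) ≈ 13585.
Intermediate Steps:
n = 15
s(V) = -5*V**2
A = sqrt(15) (A = sqrt(15 + 0) = sqrt(15) ≈ 3.8730)
(19*A + (2 - 11)) - s(-52) = (19*sqrt(15) + (2 - 11)) - (-5)*(-52)**2 = (19*sqrt(15) - 9) - (-5)*2704 = (-9 + 19*sqrt(15)) - 1*(-13520) = (-9 + 19*sqrt(15)) + 13520 = 13511 + 19*sqrt(15)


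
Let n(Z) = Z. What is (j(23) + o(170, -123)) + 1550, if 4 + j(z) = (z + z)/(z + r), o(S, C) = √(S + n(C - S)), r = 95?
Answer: 91237/59 + I*√123 ≈ 1546.4 + 11.091*I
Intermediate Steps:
o(S, C) = √C (o(S, C) = √(S + (C - S)) = √C)
j(z) = -4 + 2*z/(95 + z) (j(z) = -4 + (z + z)/(z + 95) = -4 + (2*z)/(95 + z) = -4 + 2*z/(95 + z))
(j(23) + o(170, -123)) + 1550 = (2*(-190 - 1*23)/(95 + 23) + √(-123)) + 1550 = (2*(-190 - 23)/118 + I*√123) + 1550 = (2*(1/118)*(-213) + I*√123) + 1550 = (-213/59 + I*√123) + 1550 = 91237/59 + I*√123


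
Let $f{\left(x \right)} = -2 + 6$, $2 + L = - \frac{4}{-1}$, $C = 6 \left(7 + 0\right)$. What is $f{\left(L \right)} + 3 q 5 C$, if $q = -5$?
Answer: $-3146$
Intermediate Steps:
$C = 42$ ($C = 6 \cdot 7 = 42$)
$L = 2$ ($L = -2 - \frac{4}{-1} = -2 - -4 = -2 + 4 = 2$)
$f{\left(x \right)} = 4$
$f{\left(L \right)} + 3 q 5 C = 4 + 3 \left(-5\right) 5 \cdot 42 = 4 + \left(-15\right) 5 \cdot 42 = 4 - 3150 = -3146$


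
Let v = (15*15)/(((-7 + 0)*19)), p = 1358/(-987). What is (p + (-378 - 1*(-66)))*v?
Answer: 3313950/6251 ≈ 530.15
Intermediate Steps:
p = -194/141 (p = 1358*(-1/987) = -194/141 ≈ -1.3759)
v = -225/133 (v = 225/((-7*19)) = 225/(-133) = 225*(-1/133) = -225/133 ≈ -1.6917)
(p + (-378 - 1*(-66)))*v = (-194/141 + (-378 - 1*(-66)))*(-225/133) = (-194/141 + (-378 + 66))*(-225/133) = (-194/141 - 312)*(-225/133) = -44186/141*(-225/133) = 3313950/6251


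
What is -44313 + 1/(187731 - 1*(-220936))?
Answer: -18109260770/408667 ≈ -44313.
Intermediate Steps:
-44313 + 1/(187731 - 1*(-220936)) = -44313 + 1/(187731 + 220936) = -44313 + 1/408667 = -18109260770/408667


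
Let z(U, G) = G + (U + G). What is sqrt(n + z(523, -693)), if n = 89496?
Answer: sqrt(88633) ≈ 297.71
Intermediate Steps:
z(U, G) = U + 2*G (z(U, G) = G + (G + U) = U + 2*G)
sqrt(n + z(523, -693)) = sqrt(89496 + (523 + 2*(-693))) = sqrt(89496 + (523 - 1386)) = sqrt(89496 - 863) = sqrt(88633)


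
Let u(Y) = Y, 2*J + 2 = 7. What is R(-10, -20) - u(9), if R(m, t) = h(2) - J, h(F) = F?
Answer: -19/2 ≈ -9.5000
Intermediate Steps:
J = 5/2 (J = -1 + (½)*7 = -1 + 7/2 = 5/2 ≈ 2.5000)
R(m, t) = -½ (R(m, t) = 2 - 1*5/2 = 2 - 5/2 = -½)
R(-10, -20) - u(9) = -½ - 1*9 = -½ - 9 = -19/2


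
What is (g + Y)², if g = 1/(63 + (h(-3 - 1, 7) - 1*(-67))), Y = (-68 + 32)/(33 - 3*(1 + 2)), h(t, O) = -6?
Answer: 34225/15376 ≈ 2.2259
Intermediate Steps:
Y = -3/2 (Y = -36/(33 - 3*3) = -36/(33 - 9) = -36/24 = -36*1/24 = -3/2 ≈ -1.5000)
g = 1/124 (g = 1/(63 + (-6 - 1*(-67))) = 1/(63 + (-6 + 67)) = 1/(63 + 61) = 1/124 ≈ 0.0080645)
(g + Y)² = (1/124 - 3/2)² = (-185/124)² = 34225/15376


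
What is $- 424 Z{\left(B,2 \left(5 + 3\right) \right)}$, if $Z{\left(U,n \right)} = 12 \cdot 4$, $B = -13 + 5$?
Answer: $-20352$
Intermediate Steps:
$B = -8$
$Z{\left(U,n \right)} = 48$
$- 424 Z{\left(B,2 \left(5 + 3\right) \right)} = \left(-424\right) 48 = -20352$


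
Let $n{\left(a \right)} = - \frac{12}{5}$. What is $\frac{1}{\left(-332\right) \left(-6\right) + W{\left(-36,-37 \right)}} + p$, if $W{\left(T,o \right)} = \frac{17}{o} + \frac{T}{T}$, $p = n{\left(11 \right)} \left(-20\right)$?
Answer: $\frac{3538789}{73724} \approx 48.0$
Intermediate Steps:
$n{\left(a \right)} = - \frac{12}{5}$ ($n{\left(a \right)} = \left(-12\right) \frac{1}{5} = - \frac{12}{5}$)
$p = 48$ ($p = \left(- \frac{12}{5}\right) \left(-20\right) = 48$)
$W{\left(T,o \right)} = 1 + \frac{17}{o}$ ($W{\left(T,o \right)} = \frac{17}{o} + 1 = 1 + \frac{17}{o}$)
$\frac{1}{\left(-332\right) \left(-6\right) + W{\left(-36,-37 \right)}} + p = \frac{1}{\left(-332\right) \left(-6\right) + \frac{17 - 37}{-37}} + 48 = \frac{1}{1992 - - \frac{20}{37}} + 48 = \frac{1}{1992 + \frac{20}{37}} + 48 = \frac{1}{\frac{73724}{37}} + 48 = \frac{37}{73724} + 48 = \frac{3538789}{73724}$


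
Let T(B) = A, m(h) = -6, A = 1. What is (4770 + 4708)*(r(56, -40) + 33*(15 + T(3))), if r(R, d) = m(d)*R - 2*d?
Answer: 2578016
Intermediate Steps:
r(R, d) = -6*R - 2*d
T(B) = 1
(4770 + 4708)*(r(56, -40) + 33*(15 + T(3))) = (4770 + 4708)*((-6*56 - 2*(-40)) + 33*(15 + 1)) = 9478*((-336 + 80) + 33*16) = 9478*(-256 + 528) = 9478*272 = 2578016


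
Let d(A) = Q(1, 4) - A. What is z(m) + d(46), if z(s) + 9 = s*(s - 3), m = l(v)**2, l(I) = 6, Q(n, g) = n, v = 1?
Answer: 1134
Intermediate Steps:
d(A) = 1 - A
m = 36 (m = 6**2 = 36)
z(s) = -9 + s*(-3 + s) (z(s) = -9 + s*(s - 3) = -9 + s*(-3 + s))
z(m) + d(46) = (-9 + 36**2 - 3*36) + (1 - 1*46) = (-9 + 1296 - 108) + (1 - 46) = 1179 - 45 = 1134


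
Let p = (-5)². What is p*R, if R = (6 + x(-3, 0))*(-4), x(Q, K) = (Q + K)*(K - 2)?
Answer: -1200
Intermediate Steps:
x(Q, K) = (-2 + K)*(K + Q) (x(Q, K) = (K + Q)*(-2 + K) = (-2 + K)*(K + Q))
R = -48 (R = (6 + (0² - 2*0 - 2*(-3) + 0*(-3)))*(-4) = (6 + (0 + 0 + 6 + 0))*(-4) = (6 + 6)*(-4) = 12*(-4) = -48)
p = 25
p*R = 25*(-48) = -1200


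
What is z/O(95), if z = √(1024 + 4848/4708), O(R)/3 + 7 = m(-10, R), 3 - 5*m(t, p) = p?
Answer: -10*√355000855/448437 ≈ -0.42016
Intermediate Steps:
m(t, p) = ⅗ - p/5
O(R) = -96/5 - 3*R/5 (O(R) = -21 + 3*(⅗ - R/5) = -21 + (9/5 - 3*R/5) = -96/5 - 3*R/5)
z = 2*√355000855/1177 (z = √(1024 + 4848*(1/4708)) = √(1024 + 1212/1177) = √(1206460/1177) = 2*√355000855/1177 ≈ 32.016)
z/O(95) = (2*√355000855/1177)/(-96/5 - ⅗*95) = (2*√355000855/1177)/(-96/5 - 57) = (2*√355000855/1177)/(-381/5) = (2*√355000855/1177)*(-5/381) = -10*√355000855/448437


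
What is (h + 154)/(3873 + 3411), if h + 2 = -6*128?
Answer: -154/1821 ≈ -0.084569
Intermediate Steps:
h = -770 (h = -2 - 6*128 = -2 - 768 = -770)
(h + 154)/(3873 + 3411) = (-770 + 154)/(3873 + 3411) = -616/7284 = -616*1/7284 = -154/1821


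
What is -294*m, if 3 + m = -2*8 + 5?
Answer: 4116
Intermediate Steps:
m = -14 (m = -3 + (-2*8 + 5) = -3 + (-16 + 5) = -3 - 11 = -14)
-294*m = -294*(-14) = 4116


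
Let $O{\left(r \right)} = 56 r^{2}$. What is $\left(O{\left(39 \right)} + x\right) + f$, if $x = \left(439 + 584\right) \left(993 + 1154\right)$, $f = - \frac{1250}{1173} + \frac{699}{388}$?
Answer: $\frac{1038391682995}{455124} \approx 2.2816 \cdot 10^{6}$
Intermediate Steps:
$f = \frac{334927}{455124}$ ($f = \left(-1250\right) \frac{1}{1173} + 699 \cdot \frac{1}{388} = - \frac{1250}{1173} + \frac{699}{388} = \frac{334927}{455124} \approx 0.7359$)
$x = 2196381$ ($x = 1023 \cdot 2147 = 2196381$)
$\left(O{\left(39 \right)} + x\right) + f = \left(56 \cdot 39^{2} + 2196381\right) + \frac{334927}{455124} = \left(56 \cdot 1521 + 2196381\right) + \frac{334927}{455124} = \left(85176 + 2196381\right) + \frac{334927}{455124} = 2281557 + \frac{334927}{455124} = \frac{1038391682995}{455124}$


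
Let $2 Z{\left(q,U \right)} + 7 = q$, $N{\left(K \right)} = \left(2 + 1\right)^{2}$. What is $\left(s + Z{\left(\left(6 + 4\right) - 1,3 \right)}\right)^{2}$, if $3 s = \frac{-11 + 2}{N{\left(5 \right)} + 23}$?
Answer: $\frac{841}{1024} \approx 0.82129$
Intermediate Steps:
$N{\left(K \right)} = 9$ ($N{\left(K \right)} = 3^{2} = 9$)
$s = - \frac{3}{32}$ ($s = \frac{\left(-11 + 2\right) \frac{1}{9 + 23}}{3} = \frac{\left(-9\right) \frac{1}{32}}{3} = \frac{1}{3} \left(- \frac{9}{32}\right) = - \frac{3}{32} \approx -0.09375$)
$Z{\left(q,U \right)} = - \frac{7}{2} + \frac{q}{2}$
$\left(s + Z{\left(\left(6 + 4\right) - 1,3 \right)}\right)^{2} = \left(- \frac{3}{32} - \left(\frac{7}{2} - \frac{\left(6 + 4\right) - 1}{2}\right)\right)^{2} = \left(- \frac{3}{32} - \left(\frac{7}{2} - \frac{10 - 1}{2}\right)\right)^{2} = \left(- \frac{3}{32} + \left(- \frac{7}{2} + \frac{1}{2} \cdot 9\right)\right)^{2} = \left(- \frac{3}{32} + \left(- \frac{7}{2} + \frac{9}{2}\right)\right)^{2} = \left(- \frac{3}{32} + 1\right)^{2} = \left(\frac{29}{32}\right)^{2} = \frac{841}{1024}$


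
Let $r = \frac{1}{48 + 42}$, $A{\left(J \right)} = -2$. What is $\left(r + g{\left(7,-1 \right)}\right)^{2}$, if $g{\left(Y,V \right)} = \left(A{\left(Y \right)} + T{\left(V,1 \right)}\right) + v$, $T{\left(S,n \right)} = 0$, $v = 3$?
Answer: $\frac{8281}{8100} \approx 1.0223$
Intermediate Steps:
$g{\left(Y,V \right)} = 1$ ($g{\left(Y,V \right)} = \left(-2 + 0\right) + 3 = -2 + 3 = 1$)
$r = \frac{1}{90} \approx 0.011111$
$\left(r + g{\left(7,-1 \right)}\right)^{2} = \left(\frac{1}{90} + 1\right)^{2} = \left(\frac{91}{90}\right)^{2} = \frac{8281}{8100}$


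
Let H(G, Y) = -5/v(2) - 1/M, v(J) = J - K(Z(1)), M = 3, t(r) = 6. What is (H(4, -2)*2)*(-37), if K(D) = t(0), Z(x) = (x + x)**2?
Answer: -407/6 ≈ -67.833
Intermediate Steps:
Z(x) = 4*x**2 (Z(x) = (2*x)**2 = 4*x**2)
K(D) = 6
v(J) = -6 + J (v(J) = J - 1*6 = J - 6 = -6 + J)
H(G, Y) = 11/12 (H(G, Y) = -5/(-6 + 2) - 1/3 = -5/(-4) - 1*1/3 = -5*(-1/4) - 1/3 = 5/4 - 1/3 = 11/12)
(H(4, -2)*2)*(-37) = ((11/12)*2)*(-37) = (11/6)*(-37) = -407/6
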